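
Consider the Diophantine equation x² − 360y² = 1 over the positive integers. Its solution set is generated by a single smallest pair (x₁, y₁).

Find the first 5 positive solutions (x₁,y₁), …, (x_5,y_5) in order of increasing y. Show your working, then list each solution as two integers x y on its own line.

√360 = [18; 1,36, …], period ℓ=2 (even) → k=1
k=0  a_k=18  p_k/q_k = 18/1
k=1  a_k=1  p_k/q_k = 19/1
fundamental: x₁=19, y₁=1  (since 361 − 360·1 = 1)
(x_2, y_2) = (19·19 + 360·1·1, 19·1 + 1·19) = (721, 38)
(x_3, y_3) = (19·721 + 360·1·38, 19·38 + 1·721) = (27379, 1443)
(x_4, y_4) = (19·27379 + 360·1·1443, 19·1443 + 1·27379) = (1039681, 54796)
(x_5, y_5) = (19·1039681 + 360·1·54796, 19·54796 + 1·1039681) = (39480499, 2080805)

19 1
721 38
27379 1443
1039681 54796
39480499 2080805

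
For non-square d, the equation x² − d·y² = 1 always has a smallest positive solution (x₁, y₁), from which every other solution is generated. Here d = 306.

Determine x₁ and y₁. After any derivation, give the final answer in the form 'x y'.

35 2

d=306: √d = [17; 2,34] (ℓ=2, even), read p_1/q_1
i=0: a=17 ⇒ p=17, q=1
i=1: a=2 ⇒ p=35, q=2
→ (35, 2).  Check: 35²=1225, 306·2²=1224, difference 1.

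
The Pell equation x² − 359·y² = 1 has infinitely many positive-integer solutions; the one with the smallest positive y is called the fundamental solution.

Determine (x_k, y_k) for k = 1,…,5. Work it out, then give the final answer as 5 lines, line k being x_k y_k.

360 19
259199 13680
186622920 9849581
134368243201 7091684640
96744948481800 5106003091219

d=359: √d = [18; 1,17,1,36] (ℓ=4, even), read p_3/q_3
step 0: (18, 1)  from 18·(1,0) + (0,1)
step 1: (19, 1)  from 1·(18,1) + (1,0)
step 2: (341, 18)  from 17·(19,1) + (18,1)
step 3: (360, 19)  from 1·(341,18) + (19,1)
→ (360, 19).  Check: 360²=129600, 359·19²=129599, difference 1.
(360+19√359)^2 = 259199 + 13680√359
(360+19√359)^3 = 186622920 + 9849581√359
(360+19√359)^4 = 134368243201 + 7091684640√359
(360+19√359)^5 = 96744948481800 + 5106003091219√359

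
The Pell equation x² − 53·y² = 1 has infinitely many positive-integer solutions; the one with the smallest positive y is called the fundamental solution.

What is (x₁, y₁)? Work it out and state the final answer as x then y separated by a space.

66249 9100

[7; 3,1,1,3,14] for √53; ℓ=5 ⇒ convergent index 9
step 0: (7, 1)  from 7·(1,0) + (0,1)
step 1: (22, 3)  from 3·(7,1) + (1,0)
step 2: (29, 4)  from 1·(22,3) + (7,1)
step 3: (51, 7)  from 1·(29,4) + (22,3)
step 4: (182, 25)  from 3·(51,7) + (29,4)
step 5: (2599, 357)  from 14·(182,25) + (51,7)
…
step 8: (18557, 2549)  from 1·(10578,1453) + (7979,1096)
step 9: (66249, 9100)  from 3·(18557,2549) + (10578,1453)
(x₁, y₁) = (66249, 9100);  66249² − 53·9100² = 1 ✓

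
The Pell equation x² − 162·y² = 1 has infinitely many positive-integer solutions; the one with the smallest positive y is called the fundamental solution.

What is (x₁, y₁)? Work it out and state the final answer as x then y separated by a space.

[12; 1,2,1,2,12,2,1,2,1,24] for √162; ℓ=10 ⇒ convergent index 9
a_0=12:  p_0=12·1+0=12,  q_0=12·0+1=1
…
a_2=2:  p_2=2·13+12=38,  q_2=2·1+1=3
a_3=1:  p_3=1·38+13=51,  q_3=1·3+1=4
…
a_5=12:  p_5=12·140+51=1731,  q_5=12·11+4=136
…
a_7=1:  p_7=1·3602+1731=5333,  q_7=1·283+136=419
a_8=2:  p_8=2·5333+3602=14268,  q_8=2·419+283=1121
a_9=1:  p_9=1·14268+5333=19601,  q_9=1·1121+419=1540
→ (19601, 1540).  Check: 19601²=384199201, 162·1540²=384199200, difference 1.

19601 1540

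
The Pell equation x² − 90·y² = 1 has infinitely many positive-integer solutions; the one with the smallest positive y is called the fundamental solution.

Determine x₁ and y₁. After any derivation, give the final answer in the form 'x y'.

√90 → a₀=9, period (2,18); ℓ=2 even so k=1
a_0=9:  p_0=9·1+0=9,  q_0=9·0+1=1
a_1=2:  p_1=2·9+1=19,  q_1=2·1+0=2
(x₁, y₁) = (19, 2);  19² − 90·2² = 1 ✓

19 2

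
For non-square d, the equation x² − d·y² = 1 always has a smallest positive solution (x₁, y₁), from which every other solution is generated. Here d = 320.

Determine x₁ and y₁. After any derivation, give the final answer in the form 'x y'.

161 9

√320 = [17; 1,7,1,34, …], period ℓ=4 (even) → k=3
a_0=17:  p_0=17·1+0=17,  q_0=17·0+1=1
a_1=1:  p_1=1·17+1=18,  q_1=1·1+0=1
a_2=7:  p_2=7·18+17=143,  q_2=7·1+1=8
a_3=1:  p_3=1·143+18=161,  q_3=1·8+1=9
fundamental: x₁=161, y₁=9  (since 25921 − 320·81 = 1)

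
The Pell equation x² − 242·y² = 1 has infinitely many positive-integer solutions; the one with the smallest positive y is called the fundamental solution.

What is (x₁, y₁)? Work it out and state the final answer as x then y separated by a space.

[15; 1,1,3,1,14,1,3,1,1,30] for √242; ℓ=10 ⇒ convergent index 9
k=0  a_k=15  p_k/q_k = 15/1
…
k=2  a_k=1  p_k/q_k = 31/2
k=3  a_k=3  p_k/q_k = 109/7
k=4  a_k=1  p_k/q_k = 140/9
…
k=6  a_k=1  p_k/q_k = 2209/142
k=7  a_k=3  p_k/q_k = 8696/559
k=8  a_k=1  p_k/q_k = 10905/701
k=9  a_k=1  p_k/q_k = 19601/1260
fundamental: x₁=19601, y₁=1260  (since 384199201 − 242·1587600 = 1)

19601 1260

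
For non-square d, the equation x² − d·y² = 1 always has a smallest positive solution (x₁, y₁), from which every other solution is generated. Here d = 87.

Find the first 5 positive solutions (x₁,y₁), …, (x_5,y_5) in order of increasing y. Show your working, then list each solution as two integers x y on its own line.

√87 = [9; 3,18, …], period ℓ=2 (even) → k=1
step 0: (9, 1)  from 9·(1,0) + (0,1)
step 1: (28, 3)  from 3·(9,1) + (1,0)
(x₁, y₁) = (28, 3);  28² − 87·3² = 1 ✓
k=2:  x_2 = 28·28+87·3·3 = 1567,  y_2 = 28·3+3·28 = 168
k=3:  x_3 = 28·1567+87·3·168 = 87724,  y_3 = 28·168+3·1567 = 9405
k=4:  x_4 = 28·87724+87·3·9405 = 4910977,  y_4 = 28·9405+3·87724 = 526512
k=5:  x_5 = 28·4910977+87·3·526512 = 274926988,  y_5 = 28·526512+3·4910977 = 29475267

28 3
1567 168
87724 9405
4910977 526512
274926988 29475267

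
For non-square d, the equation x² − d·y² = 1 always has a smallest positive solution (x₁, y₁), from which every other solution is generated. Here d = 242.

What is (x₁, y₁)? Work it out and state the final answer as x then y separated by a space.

[15; 1,1,3,1,14,1,3,1,1,30] for √242; ℓ=10 ⇒ convergent index 9
step 0: (15, 1)  from 15·(1,0) + (0,1)
…
step 7: (8696, 559)  from 3·(2209,142) + (2069,133)
step 8: (10905, 701)  from 1·(8696,559) + (2209,142)
step 9: (19601, 1260)  from 1·(10905,701) + (8696,559)
→ (19601, 1260).  Check: 19601²=384199201, 242·1260²=384199200, difference 1.

19601 1260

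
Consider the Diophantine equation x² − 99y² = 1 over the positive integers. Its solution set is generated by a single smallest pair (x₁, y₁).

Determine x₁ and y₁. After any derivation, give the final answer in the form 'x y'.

√99 = [9; 1,18, …], period ℓ=2 (even) → k=1
step 0: (9, 1)  from 9·(1,0) + (0,1)
step 1: (10, 1)  from 1·(9,1) + (1,0)
→ (10, 1).  Check: 10²=100, 99·1²=99, difference 1.

10 1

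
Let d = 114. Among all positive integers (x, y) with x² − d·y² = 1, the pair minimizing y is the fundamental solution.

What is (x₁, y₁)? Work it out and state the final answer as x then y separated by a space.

1025 96

√114 = [10; 1,2,10,2,1,20, …], period ℓ=6 (even) → k=5
step 0: (10, 1)  from 10·(1,0) + (0,1)
step 1: (11, 1)  from 1·(10,1) + (1,0)
step 2: (32, 3)  from 2·(11,1) + (10,1)
…
step 4: (694, 65)  from 2·(331,31) + (32,3)
step 5: (1025, 96)  from 1·(694,65) + (331,31)
→ (1025, 96).  Check: 1025²=1050625, 114·96²=1050624, difference 1.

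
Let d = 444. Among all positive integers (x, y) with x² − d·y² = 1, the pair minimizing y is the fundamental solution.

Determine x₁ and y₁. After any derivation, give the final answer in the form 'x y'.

295 14

d=444: √d = [21; 14,42] (ℓ=2, even), read p_1/q_1
i=0: a=21 ⇒ p=21, q=1
i=1: a=14 ⇒ p=295, q=14
(x₁, y₁) = (295, 14);  295² − 444·14² = 1 ✓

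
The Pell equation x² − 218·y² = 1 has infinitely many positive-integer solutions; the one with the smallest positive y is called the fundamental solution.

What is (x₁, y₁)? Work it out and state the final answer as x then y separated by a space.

126003 8534

√218 → a₀=14, period (1,3,3,1,28); ℓ=5 odd so k=9
i=0: a=14 ⇒ p=14, q=1
…
i=2: a=3 ⇒ p=59, q=4
i=3: a=3 ⇒ p=192, q=13
i=4: a=1 ⇒ p=251, q=17
i=5: a=28 ⇒ p=7220, q=489
…
i=8: a=3 ⇒ p=96370, q=6527
i=9: a=1 ⇒ p=126003, q=8534
fundamental: x₁=126003, y₁=8534  (since 15876756009 − 218·72829156 = 1)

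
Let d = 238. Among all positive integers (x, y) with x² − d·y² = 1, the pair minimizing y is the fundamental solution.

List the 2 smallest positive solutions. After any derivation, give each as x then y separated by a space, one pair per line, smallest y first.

11663 756
272051137 17634456

[15; 2,2,1,14,1,2,2,30] for √238; ℓ=8 ⇒ convergent index 7
step 0: (15, 1)  from 15·(1,0) + (0,1)
step 1: (31, 2)  from 2·(15,1) + (1,0)
…
step 3: (108, 7)  from 1·(77,5) + (31,2)
…
step 6: (4983, 323)  from 2·(1697,110) + (1589,103)
step 7: (11663, 756)  from 2·(4983,323) + (1697,110)
fundamental: x₁=11663, y₁=756  (since 136025569 − 238·571536 = 1)
n=2: (11663,756)∘(11663,756) = (11663·11663+238·756·756, 11663·756+756·11663) = (272051137,17634456)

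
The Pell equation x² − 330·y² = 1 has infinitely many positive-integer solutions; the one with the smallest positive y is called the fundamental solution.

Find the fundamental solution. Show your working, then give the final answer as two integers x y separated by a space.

109 6

[18; 6,36] for √330; ℓ=2 ⇒ convergent index 1
k=0  a_k=18  p_k/q_k = 18/1
k=1  a_k=6  p_k/q_k = 109/6
→ (109, 6).  Check: 109²=11881, 330·6²=11880, difference 1.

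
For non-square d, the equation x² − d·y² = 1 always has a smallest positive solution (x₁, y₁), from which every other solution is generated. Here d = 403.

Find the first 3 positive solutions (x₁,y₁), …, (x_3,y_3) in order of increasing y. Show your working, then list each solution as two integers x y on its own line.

669878 33369
897473069767 44706317964
1202394930058086974 59895557730143415

√403 → a₀=20, period (13,2,1,3,1,3,1,2,13,40); ℓ=10 even so k=9
a_0=20:  p_0=20·1+0=20,  q_0=20·0+1=1
…
a_6=3:  p_6=3·3754+2951=14213,  q_6=3·187+147=708
…
a_8=2:  p_8=2·17967+14213=50147,  q_8=2·895+708=2498
a_9=13:  p_9=13·50147+17967=669878,  q_9=13·2498+895=33369
(x₁, y₁) = (669878, 33369);  669878² − 403·33369² = 1 ✓
(669878+33369√403)^2 = 897473069767 + 44706317964√403
(669878+33369√403)^3 = 1202394930058086974 + 59895557730143415√403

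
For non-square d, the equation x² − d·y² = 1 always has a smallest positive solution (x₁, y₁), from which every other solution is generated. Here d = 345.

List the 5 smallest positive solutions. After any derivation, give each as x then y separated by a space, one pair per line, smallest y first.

6761 364
91422241 4922008
1236211536041 66555391812
16716052298924161 899962003159856
226034457949840969001 12169286140172181020

[18; 1,1,2,1,6,1,2,1,1,36] for √345; ℓ=10 ⇒ convergent index 9
step 0: (18, 1)  from 18·(1,0) + (0,1)
step 1: (19, 1)  from 1·(18,1) + (1,0)
step 2: (37, 2)  from 1·(19,1) + (18,1)
step 3: (93, 5)  from 2·(37,2) + (19,1)
…
step 5: (873, 47)  from 6·(130,7) + (93,5)
step 6: (1003, 54)  from 1·(873,47) + (130,7)
step 7: (2879, 155)  from 2·(1003,54) + (873,47)
step 8: (3882, 209)  from 1·(2879,155) + (1003,54)
step 9: (6761, 364)  from 1·(3882,209) + (2879,155)
→ (6761, 364).  Check: 6761²=45711121, 345·364²=45711120, difference 1.
(x_2, y_2) = (6761·6761 + 345·364·364, 6761·364 + 364·6761) = (91422241, 4922008)
(x_3, y_3) = (6761·91422241 + 345·364·4922008, 6761·4922008 + 364·91422241) = (1236211536041, 66555391812)
(x_4, y_4) = (6761·1236211536041 + 345·364·66555391812, 6761·66555391812 + 364·1236211536041) = (16716052298924161, 899962003159856)
(x_5, y_5) = (6761·16716052298924161 + 345·364·899962003159856, 6761·899962003159856 + 364·16716052298924161) = (226034457949840969001, 12169286140172181020)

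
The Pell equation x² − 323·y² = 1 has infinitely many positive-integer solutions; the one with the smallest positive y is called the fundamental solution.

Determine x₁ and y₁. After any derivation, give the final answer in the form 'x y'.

[17; 1,34] for √323; ℓ=2 ⇒ convergent index 1
i=0: a=17 ⇒ p=17, q=1
i=1: a=1 ⇒ p=18, q=1
→ (18, 1).  Check: 18²=324, 323·1²=323, difference 1.

18 1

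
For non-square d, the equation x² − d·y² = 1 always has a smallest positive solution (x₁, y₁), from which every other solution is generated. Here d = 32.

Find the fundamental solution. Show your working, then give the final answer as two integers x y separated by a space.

d=32: √d = [5; 1,1,1,10] (ℓ=4, even), read p_3/q_3
k=0  a_k=5  p_k/q_k = 5/1
…
k=2  a_k=1  p_k/q_k = 11/2
k=3  a_k=1  p_k/q_k = 17/3
fundamental: x₁=17, y₁=3  (since 289 − 32·9 = 1)

17 3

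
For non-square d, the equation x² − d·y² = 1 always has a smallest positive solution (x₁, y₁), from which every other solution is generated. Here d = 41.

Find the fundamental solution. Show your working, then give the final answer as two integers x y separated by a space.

2049 320

√41 = [6; 2,2,12, …], period ℓ=3 (odd) → k=5
a_0=6:  p_0=6·1+0=6,  q_0=6·0+1=1
…
a_2=2:  p_2=2·13+6=32,  q_2=2·2+1=5
a_3=12:  p_3=12·32+13=397,  q_3=12·5+2=62
a_4=2:  p_4=2·397+32=826,  q_4=2·62+5=129
a_5=2:  p_5=2·826+397=2049,  q_5=2·129+62=320
(x₁, y₁) = (2049, 320);  2049² − 41·320² = 1 ✓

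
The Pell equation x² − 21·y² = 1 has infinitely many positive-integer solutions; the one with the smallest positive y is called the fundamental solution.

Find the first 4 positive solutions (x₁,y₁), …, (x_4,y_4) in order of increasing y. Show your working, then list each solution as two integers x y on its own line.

55 12
6049 1320
665335 145188
73180801 15969360

√21 = [4; 1,1,2,1,1,8, …], period ℓ=6 (even) → k=5
a_0=4:  p_0=4·1+0=4,  q_0=4·0+1=1
a_1=1:  p_1=1·4+1=5,  q_1=1·1+0=1
a_2=1:  p_2=1·5+4=9,  q_2=1·1+1=2
…
a_4=1:  p_4=1·23+9=32,  q_4=1·5+2=7
a_5=1:  p_5=1·32+23=55,  q_5=1·7+5=12
fundamental: x₁=55, y₁=12  (since 3025 − 21·144 = 1)
n=2: (55,12)∘(55,12) = (55·55+21·12·12, 55·12+12·55) = (6049,1320)
n=3: (6049,1320)∘(55,12) = (55·6049+21·12·1320, 55·1320+12·6049) = (665335,145188)
n=4: (665335,145188)∘(55,12) = (55·665335+21·12·145188, 55·145188+12·665335) = (73180801,15969360)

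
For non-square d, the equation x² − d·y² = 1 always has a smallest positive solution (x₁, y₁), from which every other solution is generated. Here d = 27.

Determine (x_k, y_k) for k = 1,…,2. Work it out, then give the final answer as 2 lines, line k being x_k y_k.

26 5
1351 260

√27 = [5; 5,10, …], period ℓ=2 (even) → k=1
a_0=5:  p_0=5·1+0=5,  q_0=5·0+1=1
a_1=5:  p_1=5·5+1=26,  q_1=5·1+0=5
fundamental: x₁=26, y₁=5  (since 676 − 27·25 = 1)
n=2: (26,5)∘(26,5) = (26·26+27·5·5, 26·5+5·26) = (1351,260)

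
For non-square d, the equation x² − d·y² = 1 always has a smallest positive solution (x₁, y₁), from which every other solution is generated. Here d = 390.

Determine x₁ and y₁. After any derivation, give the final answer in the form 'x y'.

√390 = [19; 1,2,1,38, …], period ℓ=4 (even) → k=3
k=0  a_k=19  p_k/q_k = 19/1
k=1  a_k=1  p_k/q_k = 20/1
k=2  a_k=2  p_k/q_k = 59/3
k=3  a_k=1  p_k/q_k = 79/4
fundamental: x₁=79, y₁=4  (since 6241 − 390·16 = 1)

79 4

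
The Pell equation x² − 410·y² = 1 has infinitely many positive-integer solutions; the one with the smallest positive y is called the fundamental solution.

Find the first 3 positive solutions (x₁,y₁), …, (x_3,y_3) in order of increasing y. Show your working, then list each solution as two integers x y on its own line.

d=410: √d = [20; 4,40] (ℓ=2, even), read p_1/q_1
i=0: a=20 ⇒ p=20, q=1
i=1: a=4 ⇒ p=81, q=4
→ (81, 4).  Check: 81²=6561, 410·4²=6560, difference 1.
(x_2, y_2) = (81·81 + 410·4·4, 81·4 + 4·81) = (13121, 648)
(x_3, y_3) = (81·13121 + 410·4·648, 81·648 + 4·13121) = (2125521, 104972)

81 4
13121 648
2125521 104972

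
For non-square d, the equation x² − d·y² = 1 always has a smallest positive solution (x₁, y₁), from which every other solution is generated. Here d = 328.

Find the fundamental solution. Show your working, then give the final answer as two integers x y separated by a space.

d=328: √d = [18; 9,36] (ℓ=2, even), read p_1/q_1
step 0: (18, 1)  from 18·(1,0) + (0,1)
step 1: (163, 9)  from 9·(18,1) + (1,0)
→ (163, 9).  Check: 163²=26569, 328·9²=26568, difference 1.

163 9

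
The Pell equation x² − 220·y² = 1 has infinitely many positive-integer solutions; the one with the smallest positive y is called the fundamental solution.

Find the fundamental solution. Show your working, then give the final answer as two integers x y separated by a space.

89 6

d=220: √d = [14; 1,4,1,28] (ℓ=4, even), read p_3/q_3
a_0=14:  p_0=14·1+0=14,  q_0=14·0+1=1
…
a_2=4:  p_2=4·15+14=74,  q_2=4·1+1=5
a_3=1:  p_3=1·74+15=89,  q_3=1·5+1=6
fundamental: x₁=89, y₁=6  (since 7921 − 220·36 = 1)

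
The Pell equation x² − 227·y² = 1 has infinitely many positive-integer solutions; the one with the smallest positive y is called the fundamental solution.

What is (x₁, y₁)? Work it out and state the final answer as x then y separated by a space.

226 15

√227 = [15; 15,30, …], period ℓ=2 (even) → k=1
step 0: (15, 1)  from 15·(1,0) + (0,1)
step 1: (226, 15)  from 15·(15,1) + (1,0)
fundamental: x₁=226, y₁=15  (since 51076 − 227·225 = 1)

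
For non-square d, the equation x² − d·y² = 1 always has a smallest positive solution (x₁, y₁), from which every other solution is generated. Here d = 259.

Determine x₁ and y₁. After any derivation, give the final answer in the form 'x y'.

847225 52644

d=259: √d = [16; 10,1,2,3,4,3,2,1,10,32] (ℓ=10, even), read p_9/q_9
i=0: a=16 ⇒ p=16, q=1
…
i=2: a=1 ⇒ p=177, q=11
…
i=6: a=3 ⇒ p=23931, q=1487
i=7: a=2 ⇒ p=55265, q=3434
i=8: a=1 ⇒ p=79196, q=4921
i=9: a=10 ⇒ p=847225, q=52644
→ (847225, 52644).  Check: 847225²=717790200625, 259·52644²=717790200624, difference 1.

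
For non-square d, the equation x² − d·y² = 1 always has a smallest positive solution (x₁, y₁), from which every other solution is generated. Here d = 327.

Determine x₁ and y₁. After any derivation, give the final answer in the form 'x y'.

217 12

√327 → a₀=18, period (12,36); ℓ=2 even so k=1
step 0: (18, 1)  from 18·(1,0) + (0,1)
step 1: (217, 12)  from 12·(18,1) + (1,0)
→ (217, 12).  Check: 217²=47089, 327·12²=47088, difference 1.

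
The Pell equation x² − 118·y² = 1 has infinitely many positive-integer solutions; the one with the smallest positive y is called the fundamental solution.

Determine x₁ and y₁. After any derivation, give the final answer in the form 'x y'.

306917 28254

√118 = [10; 1,6,3,2,10,2,3,6,1,20, …], period ℓ=10 (even) → k=9
step 0: (10, 1)  from 10·(1,0) + (0,1)
step 1: (11, 1)  from 1·(10,1) + (1,0)
step 2: (76, 7)  from 6·(11,1) + (10,1)
step 3: (239, 22)  from 3·(76,7) + (11,1)
…
step 8: (264802, 24377)  from 6·(42115,3877) + (12112,1115)
step 9: (306917, 28254)  from 1·(264802,24377) + (42115,3877)
fundamental: x₁=306917, y₁=28254  (since 94198044889 − 118·798288516 = 1)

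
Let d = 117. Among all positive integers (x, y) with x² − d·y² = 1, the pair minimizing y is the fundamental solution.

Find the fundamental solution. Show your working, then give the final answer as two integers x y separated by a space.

√117 = [10; 1,4,2,4,1,20, …], period ℓ=6 (even) → k=5
step 0: (10, 1)  from 10·(1,0) + (0,1)
…
step 4: (530, 49)  from 4·(119,11) + (54,5)
step 5: (649, 60)  from 1·(530,49) + (119,11)
→ (649, 60).  Check: 649²=421201, 117·60²=421200, difference 1.

649 60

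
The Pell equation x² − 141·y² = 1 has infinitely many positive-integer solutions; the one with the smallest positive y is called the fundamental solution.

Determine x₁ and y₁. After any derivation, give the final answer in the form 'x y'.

95 8

√141 = [11; 1,6,1,22, …], period ℓ=4 (even) → k=3
i=0: a=11 ⇒ p=11, q=1
i=1: a=1 ⇒ p=12, q=1
i=2: a=6 ⇒ p=83, q=7
i=3: a=1 ⇒ p=95, q=8
fundamental: x₁=95, y₁=8  (since 9025 − 141·64 = 1)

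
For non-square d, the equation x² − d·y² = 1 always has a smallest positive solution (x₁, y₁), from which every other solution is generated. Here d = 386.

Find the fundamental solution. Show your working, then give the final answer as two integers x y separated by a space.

[19; 1,1,1,4,1,18,1,4,1,1,1,38] for √386; ℓ=12 ⇒ convergent index 11
step 0: (19, 1)  from 19·(1,0) + (0,1)
…
step 2: (39, 2)  from 1·(20,1) + (19,1)
step 3: (59, 3)  from 1·(39,2) + (20,1)
step 4: (275, 14)  from 4·(59,3) + (39,2)
step 5: (334, 17)  from 1·(275,14) + (59,3)
…
step 8: (32771, 1668)  from 4·(6621,337) + (6287,320)
step 9: (39392, 2005)  from 1·(32771,1668) + (6621,337)
step 10: (72163, 3673)  from 1·(39392,2005) + (32771,1668)
step 11: (111555, 5678)  from 1·(72163,3673) + (39392,2005)
fundamental: x₁=111555, y₁=5678  (since 12444518025 − 386·32239684 = 1)

111555 5678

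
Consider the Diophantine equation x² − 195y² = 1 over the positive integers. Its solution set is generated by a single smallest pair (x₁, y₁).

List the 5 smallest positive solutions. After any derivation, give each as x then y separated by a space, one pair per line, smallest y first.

14 1
391 28
10934 783
305761 21896
8550374 612305

[13; 1,26] for √195; ℓ=2 ⇒ convergent index 1
k=0  a_k=13  p_k/q_k = 13/1
k=1  a_k=1  p_k/q_k = 14/1
(x₁, y₁) = (14, 1);  14² − 195·1² = 1 ✓
k=2:  x_2 = 14·14+195·1·1 = 391,  y_2 = 14·1+1·14 = 28
k=3:  x_3 = 14·391+195·1·28 = 10934,  y_3 = 14·28+1·391 = 783
k=4:  x_4 = 14·10934+195·1·783 = 305761,  y_4 = 14·783+1·10934 = 21896
k=5:  x_5 = 14·305761+195·1·21896 = 8550374,  y_5 = 14·21896+1·305761 = 612305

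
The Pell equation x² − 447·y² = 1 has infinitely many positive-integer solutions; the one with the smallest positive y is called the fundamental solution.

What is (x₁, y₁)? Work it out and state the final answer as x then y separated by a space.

148 7

√447 = [21; 7,42, …], period ℓ=2 (even) → k=1
a_0=21:  p_0=21·1+0=21,  q_0=21·0+1=1
a_1=7:  p_1=7·21+1=148,  q_1=7·1+0=7
→ (148, 7).  Check: 148²=21904, 447·7²=21903, difference 1.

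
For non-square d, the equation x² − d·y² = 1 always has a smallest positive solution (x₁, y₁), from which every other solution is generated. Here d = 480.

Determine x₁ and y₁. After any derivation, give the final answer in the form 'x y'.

241 11

[21; 1,9,1,42] for √480; ℓ=4 ⇒ convergent index 3
i=0: a=21 ⇒ p=21, q=1
i=1: a=1 ⇒ p=22, q=1
i=2: a=9 ⇒ p=219, q=10
i=3: a=1 ⇒ p=241, q=11
fundamental: x₁=241, y₁=11  (since 58081 − 480·121 = 1)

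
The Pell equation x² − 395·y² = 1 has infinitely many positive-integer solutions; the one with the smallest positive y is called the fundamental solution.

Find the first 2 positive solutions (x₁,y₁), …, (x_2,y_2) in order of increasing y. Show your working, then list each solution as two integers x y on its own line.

√395 → a₀=19, period (1,6,1,38); ℓ=4 even so k=3
i=0: a=19 ⇒ p=19, q=1
i=1: a=1 ⇒ p=20, q=1
i=2: a=6 ⇒ p=139, q=7
i=3: a=1 ⇒ p=159, q=8
(x₁, y₁) = (159, 8);  159² − 395·8² = 1 ✓
k=2:  x_2 = 159·159+395·8·8 = 50561,  y_2 = 159·8+8·159 = 2544

159 8
50561 2544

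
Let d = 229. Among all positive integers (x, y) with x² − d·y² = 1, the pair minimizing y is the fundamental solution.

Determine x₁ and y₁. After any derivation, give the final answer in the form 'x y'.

√229 → a₀=15, period (7,1,1,7,30); ℓ=5 odd so k=9
i=0: a=15 ⇒ p=15, q=1
i=1: a=7 ⇒ p=106, q=7
i=2: a=1 ⇒ p=121, q=8
i=3: a=1 ⇒ p=227, q=15
…
i=5: a=30 ⇒ p=51527, q=3405
i=6: a=7 ⇒ p=362399, q=23948
i=7: a=1 ⇒ p=413926, q=27353
i=8: a=1 ⇒ p=776325, q=51301
i=9: a=7 ⇒ p=5848201, q=386460
(x₁, y₁) = (5848201, 386460);  5848201² − 229·386460² = 1 ✓

5848201 386460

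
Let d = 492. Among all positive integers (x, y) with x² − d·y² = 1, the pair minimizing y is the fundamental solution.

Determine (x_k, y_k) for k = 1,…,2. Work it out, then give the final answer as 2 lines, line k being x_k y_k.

29767 1342
1772148577 79894628

√492 → a₀=22, period (5,1,1,10,1,1,5,44); ℓ=8 even so k=7
a_0=22:  p_0=22·1+0=22,  q_0=22·0+1=1
…
a_2=1:  p_2=1·111+22=133,  q_2=1·5+1=6
…
a_4=10:  p_4=10·244+133=2573,  q_4=10·11+6=116
…
a_6=1:  p_6=1·2817+2573=5390,  q_6=1·127+116=243
a_7=5:  p_7=5·5390+2817=29767,  q_7=5·243+127=1342
→ (29767, 1342).  Check: 29767²=886074289, 492·1342²=886074288, difference 1.
(x_2, y_2) = (29767·29767 + 492·1342·1342, 29767·1342 + 1342·29767) = (1772148577, 79894628)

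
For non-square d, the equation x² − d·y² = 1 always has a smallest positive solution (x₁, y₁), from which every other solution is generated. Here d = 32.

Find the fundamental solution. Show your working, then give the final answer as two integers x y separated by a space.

17 3

[5; 1,1,1,10] for √32; ℓ=4 ⇒ convergent index 3
i=0: a=5 ⇒ p=5, q=1
i=1: a=1 ⇒ p=6, q=1
i=2: a=1 ⇒ p=11, q=2
i=3: a=1 ⇒ p=17, q=3
fundamental: x₁=17, y₁=3  (since 289 − 32·9 = 1)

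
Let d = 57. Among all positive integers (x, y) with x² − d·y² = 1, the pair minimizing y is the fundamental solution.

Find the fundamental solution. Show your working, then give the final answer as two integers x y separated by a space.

√57 = [7; 1,1,4,1,1,14, …], period ℓ=6 (even) → k=5
a_0=7:  p_0=7·1+0=7,  q_0=7·0+1=1
a_1=1:  p_1=1·7+1=8,  q_1=1·1+0=1
a_2=1:  p_2=1·8+7=15,  q_2=1·1+1=2
…
a_4=1:  p_4=1·68+15=83,  q_4=1·9+2=11
a_5=1:  p_5=1·83+68=151,  q_5=1·11+9=20
(x₁, y₁) = (151, 20);  151² − 57·20² = 1 ✓

151 20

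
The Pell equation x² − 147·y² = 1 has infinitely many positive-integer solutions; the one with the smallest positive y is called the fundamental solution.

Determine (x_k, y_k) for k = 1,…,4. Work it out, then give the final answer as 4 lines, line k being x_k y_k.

[12; 8,24] for √147; ℓ=2 ⇒ convergent index 1
i=0: a=12 ⇒ p=12, q=1
i=1: a=8 ⇒ p=97, q=8
fundamental: x₁=97, y₁=8  (since 9409 − 147·64 = 1)
k=2:  x_2 = 97·97+147·8·8 = 18817,  y_2 = 97·8+8·97 = 1552
k=3:  x_3 = 97·18817+147·8·1552 = 3650401,  y_3 = 97·1552+8·18817 = 301080
k=4:  x_4 = 97·3650401+147·8·301080 = 708158977,  y_4 = 97·301080+8·3650401 = 58407968

97 8
18817 1552
3650401 301080
708158977 58407968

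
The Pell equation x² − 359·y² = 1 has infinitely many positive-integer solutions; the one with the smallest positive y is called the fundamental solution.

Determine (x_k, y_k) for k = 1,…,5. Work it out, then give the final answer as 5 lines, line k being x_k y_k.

√359 → a₀=18, period (1,17,1,36); ℓ=4 even so k=3
step 0: (18, 1)  from 18·(1,0) + (0,1)
step 1: (19, 1)  from 1·(18,1) + (1,0)
step 2: (341, 18)  from 17·(19,1) + (18,1)
step 3: (360, 19)  from 1·(341,18) + (19,1)
fundamental: x₁=360, y₁=19  (since 129600 − 359·361 = 1)
k=2:  x_2 = 360·360+359·19·19 = 259199,  y_2 = 360·19+19·360 = 13680
k=3:  x_3 = 360·259199+359·19·13680 = 186622920,  y_3 = 360·13680+19·259199 = 9849581
k=4:  x_4 = 360·186622920+359·19·9849581 = 134368243201,  y_4 = 360·9849581+19·186622920 = 7091684640
k=5:  x_5 = 360·134368243201+359·19·7091684640 = 96744948481800,  y_5 = 360·7091684640+19·134368243201 = 5106003091219

360 19
259199 13680
186622920 9849581
134368243201 7091684640
96744948481800 5106003091219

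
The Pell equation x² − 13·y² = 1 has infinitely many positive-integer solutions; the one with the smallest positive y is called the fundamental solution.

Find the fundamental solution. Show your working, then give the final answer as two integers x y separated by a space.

d=13: √d = [3; 1,1,1,1,6] (ℓ=5, odd), read p_9/q_9
a_0=3:  p_0=3·1+0=3,  q_0=3·0+1=1
…
a_3=1:  p_3=1·7+4=11,  q_3=1·2+1=3
…
a_8=1:  p_8=1·256+137=393,  q_8=1·71+38=109
a_9=1:  p_9=1·393+256=649,  q_9=1·109+71=180
fundamental: x₁=649, y₁=180  (since 421201 − 13·32400 = 1)

649 180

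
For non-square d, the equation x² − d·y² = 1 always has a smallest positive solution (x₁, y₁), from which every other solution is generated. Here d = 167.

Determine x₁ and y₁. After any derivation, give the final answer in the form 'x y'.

168 13

√167 → a₀=12, period (1,11,1,24); ℓ=4 even so k=3
k=0  a_k=12  p_k/q_k = 12/1
k=1  a_k=1  p_k/q_k = 13/1
k=2  a_k=11  p_k/q_k = 155/12
k=3  a_k=1  p_k/q_k = 168/13
(x₁, y₁) = (168, 13);  168² − 167·13² = 1 ✓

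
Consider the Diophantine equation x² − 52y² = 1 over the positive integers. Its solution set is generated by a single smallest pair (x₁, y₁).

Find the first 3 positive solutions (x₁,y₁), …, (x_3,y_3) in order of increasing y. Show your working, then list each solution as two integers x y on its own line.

d=52: √d = [7; 4,1,2,1,4,14] (ℓ=6, even), read p_5/q_5
i=0: a=7 ⇒ p=7, q=1
…
i=2: a=1 ⇒ p=36, q=5
…
i=4: a=1 ⇒ p=137, q=19
i=5: a=4 ⇒ p=649, q=90
fundamental: x₁=649, y₁=90  (since 421201 − 52·8100 = 1)
n=2: (649,90)∘(649,90) = (649·649+52·90·90, 649·90+90·649) = (842401,116820)
n=3: (842401,116820)∘(649,90) = (649·842401+52·90·116820, 649·116820+90·842401) = (1093435849,151632270)

649 90
842401 116820
1093435849 151632270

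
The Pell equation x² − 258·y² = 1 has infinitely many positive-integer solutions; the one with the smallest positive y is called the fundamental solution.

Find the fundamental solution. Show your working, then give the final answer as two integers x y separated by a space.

√258 = [16; 16,32, …], period ℓ=2 (even) → k=1
k=0  a_k=16  p_k/q_k = 16/1
k=1  a_k=16  p_k/q_k = 257/16
fundamental: x₁=257, y₁=16  (since 66049 − 258·256 = 1)

257 16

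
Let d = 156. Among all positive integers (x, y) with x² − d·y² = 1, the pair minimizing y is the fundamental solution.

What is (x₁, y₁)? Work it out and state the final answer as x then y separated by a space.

25 2

√156 → a₀=12, period (2,24); ℓ=2 even so k=1
step 0: (12, 1)  from 12·(1,0) + (0,1)
step 1: (25, 2)  from 2·(12,1) + (1,0)
(x₁, y₁) = (25, 2);  25² − 156·2² = 1 ✓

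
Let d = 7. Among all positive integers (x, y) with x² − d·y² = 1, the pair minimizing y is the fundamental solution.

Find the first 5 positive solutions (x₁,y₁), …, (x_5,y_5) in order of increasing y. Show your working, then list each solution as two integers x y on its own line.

8 3
127 48
2024 765
32257 12192
514088 194307

√7 → a₀=2, period (1,1,1,4); ℓ=4 even so k=3
a_0=2:  p_0=2·1+0=2,  q_0=2·0+1=1
a_1=1:  p_1=1·2+1=3,  q_1=1·1+0=1
a_2=1:  p_2=1·3+2=5,  q_2=1·1+1=2
a_3=1:  p_3=1·5+3=8,  q_3=1·2+1=3
fundamental: x₁=8, y₁=3  (since 64 − 7·9 = 1)
n=2: (8,3)∘(8,3) = (8·8+7·3·3, 8·3+3·8) = (127,48)
n=3: (127,48)∘(8,3) = (8·127+7·3·48, 8·48+3·127) = (2024,765)
n=4: (2024,765)∘(8,3) = (8·2024+7·3·765, 8·765+3·2024) = (32257,12192)
n=5: (32257,12192)∘(8,3) = (8·32257+7·3·12192, 8·12192+3·32257) = (514088,194307)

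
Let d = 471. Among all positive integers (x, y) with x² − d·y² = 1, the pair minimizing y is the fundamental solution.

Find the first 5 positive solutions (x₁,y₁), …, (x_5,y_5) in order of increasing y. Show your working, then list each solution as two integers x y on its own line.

√471 → a₀=21, period (1,2,2,1,3,…,2,1,42); ℓ=14 even so k=13
k=0  a_k=21  p_k/q_k = 21/1
…
k=2  a_k=2  p_k/q_k = 65/3
k=3  a_k=2  p_k/q_k = 152/7
k=4  a_k=1  p_k/q_k = 217/10
k=5  a_k=3  p_k/q_k = 803/37
k=6  a_k=4  p_k/q_k = 3429/158
k=7  a_k=14  p_k/q_k = 48809/2249
k=8  a_k=4  p_k/q_k = 198665/9154
k=9  a_k=3  p_k/q_k = 644804/29711
k=10  a_k=1  p_k/q_k = 843469/38865
…
k=12  a_k=2  p_k/q_k = 5506953/253747
k=13  a_k=1  p_k/q_k = 7838695/361188
→ (7838695, 361188).  Check: 7838695²=61445139303025, 471·361188²=61445139303024, difference 1.
(7838695+361188√471)^2 = 122890278606049 + 5662485139320√471
(7838695+361188√471)^3 = 1926598824915678693415 + 88772987898323613612√471
(7838695+361188√471)^4 = 30204041151744689101078780801 + 1391728752747293974319493360√471
(7838695+361188√471)^5 = 473520532711948744867536551663095975 + 21818674431032810307068783683516788√471

7838695 361188
122890278606049 5662485139320
1926598824915678693415 88772987898323613612
30204041151744689101078780801 1391728752747293974319493360
473520532711948744867536551663095975 21818674431032810307068783683516788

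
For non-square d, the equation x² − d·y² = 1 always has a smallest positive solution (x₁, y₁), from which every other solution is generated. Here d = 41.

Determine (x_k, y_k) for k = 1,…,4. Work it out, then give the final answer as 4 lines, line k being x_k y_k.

2049 320
8396801 1311360
34410088449 5373952960
141012534067201 22022457918720

√41 = [6; 2,2,12, …], period ℓ=3 (odd) → k=5
a_0=6:  p_0=6·1+0=6,  q_0=6·0+1=1
…
a_2=2:  p_2=2·13+6=32,  q_2=2·2+1=5
a_3=12:  p_3=12·32+13=397,  q_3=12·5+2=62
a_4=2:  p_4=2·397+32=826,  q_4=2·62+5=129
a_5=2:  p_5=2·826+397=2049,  q_5=2·129+62=320
(x₁, y₁) = (2049, 320);  2049² − 41·320² = 1 ✓
(2049+320√41)^2 = 8396801 + 1311360√41
(2049+320√41)^3 = 34410088449 + 5373952960√41
(2049+320√41)^4 = 141012534067201 + 22022457918720√41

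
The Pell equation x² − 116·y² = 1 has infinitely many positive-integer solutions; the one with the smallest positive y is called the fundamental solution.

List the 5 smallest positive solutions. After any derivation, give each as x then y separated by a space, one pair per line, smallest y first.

[10; 1,3,2,1,4,1,2,3,1,20] for √116; ℓ=10 ⇒ convergent index 9
k=0  a_k=10  p_k/q_k = 10/1
k=1  a_k=1  p_k/q_k = 11/1
k=2  a_k=3  p_k/q_k = 43/4
k=3  a_k=2  p_k/q_k = 97/9
…
k=6  a_k=1  p_k/q_k = 797/74
k=7  a_k=2  p_k/q_k = 2251/209
k=8  a_k=3  p_k/q_k = 7550/701
k=9  a_k=1  p_k/q_k = 9801/910
(x₁, y₁) = (9801, 910);  9801² − 116·910² = 1 ✓
(x_2, y_2) = (9801·9801 + 116·910·910, 9801·910 + 910·9801) = (192119201, 17837820)
(x_3, y_3) = (9801·192119201 + 116·910·17837820, 9801·17837820 + 910·192119201) = (3765920568201, 349656946730)
(x_4, y_4) = (9801·3765920568201 + 116·910·349656946730, 9801·349656946730 + 910·3765920568201) = (73819574785756801, 6853975451963640)
(x_5, y_5) = (9801·73819574785756801 + 116·910·6853975451963640, 9801·6853975451963640 + 910·73819574785756801) = (1447011301184484245001, 134351626459734324550)

9801 910
192119201 17837820
3765920568201 349656946730
73819574785756801 6853975451963640
1447011301184484245001 134351626459734324550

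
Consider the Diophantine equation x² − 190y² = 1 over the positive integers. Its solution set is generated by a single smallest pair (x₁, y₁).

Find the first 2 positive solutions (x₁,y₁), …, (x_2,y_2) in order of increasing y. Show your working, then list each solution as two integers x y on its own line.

√190 → a₀=13, period (1,3,1,1,1,…,3,1,26); ℓ=14 even so k=13
step 0: (13, 1)  from 13·(1,0) + (0,1)
…
step 2: (55, 4)  from 3·(14,1) + (13,1)
…
step 8: (2936, 213)  from 2·(1213,88) + (510,37)
…
step 12: (40787, 2959)  from 3·(11234,815) + (7085,514)
step 13: (52021, 3774)  from 1·(40787,2959) + (11234,815)
(x₁, y₁) = (52021, 3774);  52021² − 190·3774² = 1 ✓
k=2:  x_2 = 52021·52021+190·3774·3774 = 5412368881,  y_2 = 52021·3774+3774·52021 = 392654508

52021 3774
5412368881 392654508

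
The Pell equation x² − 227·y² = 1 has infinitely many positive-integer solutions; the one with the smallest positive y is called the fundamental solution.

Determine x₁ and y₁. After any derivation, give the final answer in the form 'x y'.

√227 = [15; 15,30, …], period ℓ=2 (even) → k=1
k=0  a_k=15  p_k/q_k = 15/1
k=1  a_k=15  p_k/q_k = 226/15
fundamental: x₁=226, y₁=15  (since 51076 − 227·225 = 1)

226 15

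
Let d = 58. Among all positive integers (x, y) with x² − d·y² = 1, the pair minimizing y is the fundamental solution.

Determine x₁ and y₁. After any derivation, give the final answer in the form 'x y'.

19603 2574

√58 → a₀=7, period (1,1,1,1,1,1,14); ℓ=7 odd so k=13
k=0  a_k=7  p_k/q_k = 7/1
k=1  a_k=1  p_k/q_k = 8/1
…
k=5  a_k=1  p_k/q_k = 61/8
k=6  a_k=1  p_k/q_k = 99/13
…
k=12  a_k=1  p_k/q_k = 12071/1585
k=13  a_k=1  p_k/q_k = 19603/2574
fundamental: x₁=19603, y₁=2574  (since 384277609 − 58·6625476 = 1)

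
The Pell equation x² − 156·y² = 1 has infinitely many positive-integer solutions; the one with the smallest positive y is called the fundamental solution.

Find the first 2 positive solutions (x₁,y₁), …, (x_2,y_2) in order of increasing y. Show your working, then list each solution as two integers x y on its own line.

d=156: √d = [12; 2,24] (ℓ=2, even), read p_1/q_1
k=0  a_k=12  p_k/q_k = 12/1
k=1  a_k=2  p_k/q_k = 25/2
fundamental: x₁=25, y₁=2  (since 625 − 156·4 = 1)
n=2: (25,2)∘(25,2) = (25·25+156·2·2, 25·2+2·25) = (1249,100)

25 2
1249 100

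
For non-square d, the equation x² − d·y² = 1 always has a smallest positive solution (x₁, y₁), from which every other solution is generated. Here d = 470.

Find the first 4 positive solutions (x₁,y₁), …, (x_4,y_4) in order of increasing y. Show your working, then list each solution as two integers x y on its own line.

[21; 1,2,8,2,1,42] for √470; ℓ=6 ⇒ convergent index 5
step 0: (21, 1)  from 21·(1,0) + (0,1)
step 1: (22, 1)  from 1·(21,1) + (1,0)
…
step 4: (1149, 53)  from 2·(542,25) + (65,3)
step 5: (1691, 78)  from 1·(1149,53) + (542,25)
→ (1691, 78).  Check: 1691²=2859481, 470·78²=2859480, difference 1.
(x_2, y_2) = (1691·1691 + 470·78·78, 1691·78 + 78·1691) = (5718961, 263796)
(x_3, y_3) = (1691·5718961 + 470·78·263796, 1691·263796 + 78·5718961) = (19341524411, 892157994)
(x_4, y_4) = (1691·19341524411 + 470·78·892157994, 1691·892157994 + 78·19341524411) = (65413029839041, 3017278071912)

1691 78
5718961 263796
19341524411 892157994
65413029839041 3017278071912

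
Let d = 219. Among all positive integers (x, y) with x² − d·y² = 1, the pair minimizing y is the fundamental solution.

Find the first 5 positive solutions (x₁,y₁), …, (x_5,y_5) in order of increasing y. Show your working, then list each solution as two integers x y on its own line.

d=219: √d = [14; 1,3,1,28] (ℓ=4, even), read p_3/q_3
step 0: (14, 1)  from 14·(1,0) + (0,1)
step 1: (15, 1)  from 1·(14,1) + (1,0)
step 2: (59, 4)  from 3·(15,1) + (14,1)
step 3: (74, 5)  from 1·(59,4) + (15,1)
fundamental: x₁=74, y₁=5  (since 5476 − 219·25 = 1)
k=2:  x_2 = 74·74+219·5·5 = 10951,  y_2 = 74·5+5·74 = 740
k=3:  x_3 = 74·10951+219·5·740 = 1620674,  y_3 = 74·740+5·10951 = 109515
k=4:  x_4 = 74·1620674+219·5·109515 = 239848801,  y_4 = 74·109515+5·1620674 = 16207480
k=5:  x_5 = 74·239848801+219·5·16207480 = 35496001874,  y_5 = 74·16207480+5·239848801 = 2398597525

74 5
10951 740
1620674 109515
239848801 16207480
35496001874 2398597525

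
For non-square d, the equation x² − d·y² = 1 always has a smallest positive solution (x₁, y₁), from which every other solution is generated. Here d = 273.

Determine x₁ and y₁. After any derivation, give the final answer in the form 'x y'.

727 44

[16; 1,1,10,1,1,32] for √273; ℓ=6 ⇒ convergent index 5
i=0: a=16 ⇒ p=16, q=1
i=1: a=1 ⇒ p=17, q=1
i=2: a=1 ⇒ p=33, q=2
i=3: a=10 ⇒ p=347, q=21
i=4: a=1 ⇒ p=380, q=23
i=5: a=1 ⇒ p=727, q=44
(x₁, y₁) = (727, 44);  727² − 273·44² = 1 ✓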